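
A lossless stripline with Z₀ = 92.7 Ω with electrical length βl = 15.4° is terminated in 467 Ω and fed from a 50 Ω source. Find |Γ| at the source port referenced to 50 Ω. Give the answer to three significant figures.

|Γ| ≈ 0.798

tan(βl) = 0.275
Z_in = Z_0·(Z_L + jZ_0·tanβl)/(Z_0 + jZ_L·tanβl) = 172 − j213 Ω
Γ_s = (Z_in − Z_s)/(Z_in + Z_s) = (122 − j213)/(222 − j213), |Γ_s| = 0.798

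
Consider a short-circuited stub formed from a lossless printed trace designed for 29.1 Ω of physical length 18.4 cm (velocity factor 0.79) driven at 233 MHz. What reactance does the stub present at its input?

X_in ≈ 62.8 Ω (inductive)

λ = v/f = 0.79·c / 233 MHz = 1.02 m
βl = 2π·l/λ = 2π × 0.181 = 65.1°
tan(βl) = 2.16
For a short-circuited stub, Z_in = jZ_0·tan(βl)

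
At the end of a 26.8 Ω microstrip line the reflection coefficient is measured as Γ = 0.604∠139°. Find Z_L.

Z_L ≈ 7.48 + j9.33 Ω

Z_L = Z_0·(1 + Γ)/(1 − Γ) = 26.8·(0.544 + j0.396)/(1.46 − j0.396)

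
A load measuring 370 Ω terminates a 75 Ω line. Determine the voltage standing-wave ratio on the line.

For a purely resistive load, VSWR = R_L/Z_0 or Z_0/R_L (whichever > 1) = 370/75

VSWR ≈ 4.93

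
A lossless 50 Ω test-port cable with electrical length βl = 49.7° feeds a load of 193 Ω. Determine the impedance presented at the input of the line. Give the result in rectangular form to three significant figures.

Z_in ≈ 21.2 − j37.7 Ω

tan(βl) = tan(49.7°) = 1.18
Z_in = Z_0·(Z_L + jZ_0·tanβl)/(Z_0 + jZ_L·tanβl)
     = 50·(193 + j59)/(50 + j228)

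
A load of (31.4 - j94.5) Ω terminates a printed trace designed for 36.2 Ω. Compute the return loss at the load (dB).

Γ = (-4.8 − j94.5)/(67.6 − j94.5), |Γ| = 0.814
RL = −20·log₁₀|Γ| = −20·log₁₀(0.814)

RL ≈ 1.78 dB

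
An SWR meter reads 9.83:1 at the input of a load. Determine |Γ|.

|Γ| = (S − 1)/(S + 1) = (9.83 − 1)/(9.83 + 1) = 8.83/10.8

|Γ| ≈ 0.815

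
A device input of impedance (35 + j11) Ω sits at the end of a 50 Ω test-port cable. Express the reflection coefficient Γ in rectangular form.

Γ ≈ -0.157 + j0.15

Γ = (Z_L − Z_0)/(Z_L + Z_0) = (-15 + j11)/(85 + j11)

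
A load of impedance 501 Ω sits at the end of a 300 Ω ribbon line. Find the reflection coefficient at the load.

Γ = (Z_L − Z_0)/(Z_L + Z_0) = (501 − 300)/(501 + 300) = 201/801

Γ = 0.251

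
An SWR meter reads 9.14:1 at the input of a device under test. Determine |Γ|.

|Γ| ≈ 0.803

|Γ| = (S − 1)/(S + 1) = (9.14 − 1)/(9.14 + 1) = 8.14/10.1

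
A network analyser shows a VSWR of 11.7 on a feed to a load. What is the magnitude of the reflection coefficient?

|Γ| ≈ 0.843

|Γ| = (S − 1)/(S + 1) = (11.7 − 1)/(11.7 + 1) = 10.7/12.7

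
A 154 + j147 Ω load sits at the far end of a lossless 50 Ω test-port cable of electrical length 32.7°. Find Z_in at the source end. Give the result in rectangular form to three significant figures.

tan(βl) = tan(32.7°) = 0.642
Z_in = Z_0·(Z_L + jZ_0·tanβl)/(Z_0 + jZ_L·tanβl)
     = 50·(154 + j179)/(-44.4 + j98.9)

Z_in ≈ 46.3 − j98.7 Ω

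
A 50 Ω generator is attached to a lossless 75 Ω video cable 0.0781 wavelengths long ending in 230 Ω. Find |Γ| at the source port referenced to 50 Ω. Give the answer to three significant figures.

|Γ| ≈ 0.605

βl = 2π × 0.0781 = 28.1°
tan(βl) = 0.534
Z_in = Z_0·(Z_L + jZ_0·tanβl)/(Z_0 + jZ_L·tanβl) = 80.2 − j91.4 Ω
Γ_s = (Z_in − Z_s)/(Z_in + Z_s) = (30.2 − j91.4)/(130 − j91.4), |Γ_s| = 0.605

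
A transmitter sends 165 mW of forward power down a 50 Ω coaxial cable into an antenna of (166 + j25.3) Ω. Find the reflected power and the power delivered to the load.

P_reflected ≈ 49.2 mW; P_delivered ≈ 116 mW

|Γ| = |(116 + j25.3)/(216 + j25.3)| = 0.546
|Γ|² = 0.298
P_refl = |Γ|²·P_inc = 49.2 mW, P_del = (1 − |Γ|²)·P_inc = 116 mW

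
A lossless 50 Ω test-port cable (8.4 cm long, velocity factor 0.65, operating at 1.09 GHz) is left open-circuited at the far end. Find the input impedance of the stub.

Z_in ≈ +j258 Ω

λ = v/f = 0.65·c / 1.09 GHz = 0.179 m
βl = 2π·l/λ = 2π × 0.47 = 169°
tan(βl) = -0.194
For an open-circuited stub, Z_in = −jZ_0·cot(βl) = −jZ_0/tan(βl)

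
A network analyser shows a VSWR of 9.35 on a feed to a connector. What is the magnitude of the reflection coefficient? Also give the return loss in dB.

|Γ| = (S − 1)/(S + 1) = (9.35 − 1)/(9.35 + 1) = 8.35/10.3
RL = −20·log₁₀|Γ| = −20·log₁₀(0.807)

|Γ| ≈ 0.807; return loss ≈ 1.87 dB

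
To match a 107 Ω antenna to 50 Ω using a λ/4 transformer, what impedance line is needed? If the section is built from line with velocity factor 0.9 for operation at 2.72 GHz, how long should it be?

Z_qwt = √(Z_0·R_L) = √(50 × 107) = √5350
λ = 0.9·c/f = 0.0993 m, so l = λ/4 = 0.0248 m

Z_qwt ≈ 73.1 Ω; length ≈ 2.48 cm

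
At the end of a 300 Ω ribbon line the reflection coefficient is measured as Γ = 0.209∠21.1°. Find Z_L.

Z_L = Z_0·(1 + Γ)/(1 − Γ) = 300·(1.19 + j0.0752)/(0.805 − j0.0752)

Z_L ≈ 439 + j69.1 Ω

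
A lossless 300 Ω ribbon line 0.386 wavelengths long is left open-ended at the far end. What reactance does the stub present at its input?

X_in ≈ 345 Ω (inductive)

βl = 2π × 0.386 = 139°
tan(βl) = -0.871
For an open-ended stub, Z_in = −jZ_0·cot(βl) = −jZ_0/tan(βl)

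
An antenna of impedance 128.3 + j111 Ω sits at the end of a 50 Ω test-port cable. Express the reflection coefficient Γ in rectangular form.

Γ = (Z_L − Z_0)/(Z_L + Z_0) = (78.3 + j111)/(178.3 + j111)

Γ ≈ 0.596 + j0.252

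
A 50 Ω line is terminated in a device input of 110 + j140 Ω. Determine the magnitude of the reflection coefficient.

|Γ| ≈ 0.716

Γ = (Z_L − Z_0)/(Z_L + Z_0) = (60 + j140)/(160 + j140)
|Γ| = 152/213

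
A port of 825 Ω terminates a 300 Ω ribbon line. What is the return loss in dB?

Γ = (825 − 300)/(825 + 300) = 0.467
RL = −20·log₁₀|Γ| = −20·log₁₀(0.467)

RL ≈ 6.62 dB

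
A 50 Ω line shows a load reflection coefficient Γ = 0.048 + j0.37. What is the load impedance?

Z_L = Z_0·(1 + Γ)/(1 − Γ) = 50·(1.05 + j0.37)/(0.952 − j0.37)

Z_L ≈ 41.3 + j35.5 Ω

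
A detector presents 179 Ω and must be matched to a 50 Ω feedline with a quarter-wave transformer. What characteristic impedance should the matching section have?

Z_qwt ≈ 94.6 Ω

Z_qwt = √(Z_0·R_L) = √(50 × 179) = √8950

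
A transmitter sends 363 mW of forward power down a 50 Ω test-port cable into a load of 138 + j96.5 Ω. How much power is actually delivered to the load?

|Γ| = |(88 + j96.5)/(188 + j96.5)| = 0.618
|Γ|² = 0.382
P_refl = |Γ|²·P_inc = 139 mW, P_del = (1 − |Γ|²)·P_inc = 224 mW

P_delivered ≈ 224 mW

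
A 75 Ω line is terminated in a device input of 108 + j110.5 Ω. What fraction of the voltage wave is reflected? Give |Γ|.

|Γ| ≈ 0.539

Γ = (Z_L − Z_0)/(Z_L + Z_0) = (33 + j110.5)/(183 + j110.5)
|Γ| = 115/214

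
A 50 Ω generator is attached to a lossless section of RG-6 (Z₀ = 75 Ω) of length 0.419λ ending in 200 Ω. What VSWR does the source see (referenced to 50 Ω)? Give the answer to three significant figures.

VSWR ≈ 3.51

βl = 2π × 0.419 = 151°
tan(βl) = -0.558
Z_in = Z_0·(Z_L + jZ_0·tanβl)/(Z_0 + jZ_L·tanβl) = 81.6 + j79.6 Ω
Γ_s = (Z_in − Z_s)/(Z_in + Z_s) = (31.6 + j79.6)/(132 + j79.6), |Γ_s| = 0.557
VSWR = (1 + |Γ_s|)/(1 − |Γ_s|)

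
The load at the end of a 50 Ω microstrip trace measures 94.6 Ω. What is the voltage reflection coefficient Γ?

Γ = (Z_L − Z_0)/(Z_L + Z_0) = (94.6 − 50)/(94.6 + 50) = 44.6/144.6

Γ = 0.308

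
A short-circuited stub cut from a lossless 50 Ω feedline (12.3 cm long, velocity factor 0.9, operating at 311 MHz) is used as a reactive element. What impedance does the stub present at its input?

Z_in ≈ +j61.8 Ω

λ = v/f = 0.9·c / 311 MHz = 0.868 m
βl = 2π·l/λ = 2π × 0.142 = 51°
tan(βl) = 1.24
For a short-circuited stub, Z_in = jZ_0·tan(βl)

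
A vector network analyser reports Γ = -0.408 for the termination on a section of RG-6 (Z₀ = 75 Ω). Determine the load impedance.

Z_L ≈ 31.5 Ω

Z_L = Z_0·(1 + Γ)/(1 − Γ) = 75·(0.592)/(1.41)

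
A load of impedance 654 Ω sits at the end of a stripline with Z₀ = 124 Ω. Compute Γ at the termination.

Γ = 0.681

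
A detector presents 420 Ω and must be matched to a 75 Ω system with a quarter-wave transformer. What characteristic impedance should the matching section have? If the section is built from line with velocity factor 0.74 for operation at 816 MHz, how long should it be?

Z_qwt ≈ 177 Ω; length ≈ 6.8 cm

Z_qwt = √(Z_0·R_L) = √(75 × 420) = √31500
λ = 0.74·c/f = 0.272 m, so l = λ/4 = 0.068 m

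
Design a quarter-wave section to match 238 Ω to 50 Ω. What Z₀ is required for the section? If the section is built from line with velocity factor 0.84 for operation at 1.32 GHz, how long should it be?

Z_qwt ≈ 109 Ω; length ≈ 4.77 cm

Z_qwt = √(Z_0·R_L) = √(50 × 238) = √11900
λ = 0.84·c/f = 0.191 m, so l = λ/4 = 0.0477 m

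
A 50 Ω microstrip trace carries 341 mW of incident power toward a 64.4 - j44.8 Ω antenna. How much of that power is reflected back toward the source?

|Γ| = |(14.4 − j44.8)/(114.4 − j44.8)| = 0.383
|Γ|² = 0.147
P_refl = |Γ|²·P_inc = 50 mW, P_del = (1 − |Γ|²)·P_inc = 291 mW

P_reflected ≈ 50 mW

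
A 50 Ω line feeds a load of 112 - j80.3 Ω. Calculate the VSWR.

VSWR ≈ 3.56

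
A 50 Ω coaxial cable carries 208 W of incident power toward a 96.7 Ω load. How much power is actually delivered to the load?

P_delivered ≈ 187 W

Γ = (96.7 − 50)/(96.7 + 50) = 0.318
|Γ|² = 0.101
P_refl = |Γ|²·P_inc = 21.1 W, P_del = (1 − |Γ|²)·P_inc = 187 W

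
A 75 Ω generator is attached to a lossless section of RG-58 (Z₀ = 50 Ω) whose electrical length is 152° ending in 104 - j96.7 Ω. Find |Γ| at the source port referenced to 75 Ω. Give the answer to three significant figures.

tan(βl) = -0.532
Z_in = Z_0·(Z_L + jZ_0·tanβl)/(Z_0 + jZ_L·tanβl) = 109 + j96.8 Ω
Γ_s = (Z_in − Z_s)/(Z_in + Z_s) = (34 + j96.8)/(184 + j96.8), |Γ_s| = 0.494

|Γ| ≈ 0.494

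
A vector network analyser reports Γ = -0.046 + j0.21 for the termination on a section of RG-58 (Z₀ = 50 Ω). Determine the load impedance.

Z_L ≈ 41.9 + j18.4 Ω

Z_L = Z_0·(1 + Γ)/(1 − Γ) = 50·(0.954 + j0.21)/(1.05 − j0.21)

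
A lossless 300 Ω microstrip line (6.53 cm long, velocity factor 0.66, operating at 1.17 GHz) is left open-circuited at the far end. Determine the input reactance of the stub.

λ = v/f = 0.66·c / 1.17 GHz = 0.169 m
βl = 2π·l/λ = 2π × 0.386 = 139°
tan(βl) = -0.872
For an open-circuited stub, Z_in = −jZ_0·cot(βl) = −jZ_0/tan(βl)

X_in ≈ 344 Ω (inductive)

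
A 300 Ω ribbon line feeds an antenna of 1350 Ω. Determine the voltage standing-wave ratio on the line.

VSWR ≈ 4.5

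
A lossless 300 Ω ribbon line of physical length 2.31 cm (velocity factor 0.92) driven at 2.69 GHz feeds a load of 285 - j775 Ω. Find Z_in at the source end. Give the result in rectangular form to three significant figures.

Z_in ≈ 34.7 + j52.9 Ω

λ = v/f = 0.92·c / 2.69 GHz = 0.103 m
βl = 2π·l/λ = 2π × 0.225 = 81.1°
tan(βl) = tan(81.1°) = 6.35
Z_in = Z_0·(Z_L + jZ_0·tanβl)/(Z_0 + jZ_L·tanβl)
     = 300·(285 + j1130)/(5220 + j1810)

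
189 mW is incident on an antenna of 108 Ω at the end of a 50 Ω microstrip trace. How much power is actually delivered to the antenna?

P_delivered ≈ 164 mW

Γ = (108 − 50)/(108 + 50) = 0.367
|Γ|² = 0.135
P_refl = |Γ|²·P_inc = 25.5 mW, P_del = (1 − |Γ|²)·P_inc = 164 mW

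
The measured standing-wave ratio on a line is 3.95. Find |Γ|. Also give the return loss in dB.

|Γ| ≈ 0.596; return loss ≈ 4.5 dB

|Γ| = (S − 1)/(S + 1) = (3.95 − 1)/(3.95 + 1) = 2.95/4.95
RL = −20·log₁₀|Γ| = −20·log₁₀(0.596)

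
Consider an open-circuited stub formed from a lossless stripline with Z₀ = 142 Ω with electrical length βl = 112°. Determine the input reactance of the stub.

tan(βl) = -2.48
For an open-circuited stub, Z_in = −jZ_0·cot(βl) = −jZ_0/tan(βl)

X_in ≈ 57.4 Ω (inductive)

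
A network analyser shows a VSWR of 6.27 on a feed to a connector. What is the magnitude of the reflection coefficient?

|Γ| = (S − 1)/(S + 1) = (6.27 − 1)/(6.27 + 1) = 5.27/7.27

|Γ| ≈ 0.725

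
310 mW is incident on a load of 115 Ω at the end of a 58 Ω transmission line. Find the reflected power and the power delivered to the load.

P_reflected ≈ 33.7 mW; P_delivered ≈ 276 mW

Γ = (115 − 58)/(115 + 58) = 0.329
|Γ|² = 0.109
P_refl = |Γ|²·P_inc = 33.7 mW, P_del = (1 − |Γ|²)·P_inc = 276 mW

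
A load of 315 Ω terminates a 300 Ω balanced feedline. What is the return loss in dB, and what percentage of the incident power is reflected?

RL ≈ 32.3 dB; 0.0595% of incident power reflected

Γ = (315 − 300)/(315 + 300) = 0.0244
RL = −20·log₁₀(0.0244) = 32.3 dB
P_refl/P_inc = |Γ|² = 0.000595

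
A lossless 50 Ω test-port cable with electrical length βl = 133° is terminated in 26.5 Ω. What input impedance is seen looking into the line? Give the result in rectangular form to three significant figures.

Z_in ≈ 43.1 − j29.1 Ω

tan(βl) = tan(133°) = -1.07
Z_in = Z_0·(Z_L + jZ_0·tanβl)/(Z_0 + jZ_L·tanβl)
     = 50·(26.5 − j53.6)/(50 − j28.4)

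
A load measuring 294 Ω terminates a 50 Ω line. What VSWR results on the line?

VSWR ≈ 5.88

For a purely resistive load, VSWR = R_L/Z_0 or Z_0/R_L (whichever > 1) = 294/50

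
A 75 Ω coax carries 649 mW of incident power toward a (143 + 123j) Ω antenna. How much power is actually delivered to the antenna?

|Γ| = |(68 + j123)/(218 + j123)| = 0.561
|Γ|² = 0.315
P_refl = |Γ|²·P_inc = 205 mW, P_del = (1 − |Γ|²)·P_inc = 444 mW

P_delivered ≈ 444 mW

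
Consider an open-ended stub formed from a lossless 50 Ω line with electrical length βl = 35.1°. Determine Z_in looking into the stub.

tan(βl) = 0.703
For an open-ended stub, Z_in = −jZ_0·cot(βl) = −jZ_0/tan(βl)

Z_in ≈ −j71.1 Ω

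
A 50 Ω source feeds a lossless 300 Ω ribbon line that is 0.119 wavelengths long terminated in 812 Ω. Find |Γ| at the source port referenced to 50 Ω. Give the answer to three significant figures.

βl = 2π × 0.119 = 42.8°
tan(βl) = 0.927
Z_in = Z_0·(Z_L + jZ_0·tanβl)/(Z_0 + jZ_L·tanβl) = 207 − j241 Ω
Γ_s = (Z_in − Z_s)/(Z_in + Z_s) = (157 − j241)/(257 − j241), |Γ_s| = 0.816

|Γ| ≈ 0.816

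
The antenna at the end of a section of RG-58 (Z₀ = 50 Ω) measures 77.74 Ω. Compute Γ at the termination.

Γ = (Z_L − Z_0)/(Z_L + Z_0) = (77.74 − 50)/(77.74 + 50) = 27.74/127.7

Γ = 0.217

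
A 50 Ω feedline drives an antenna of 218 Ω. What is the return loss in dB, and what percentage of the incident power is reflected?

RL ≈ 4.06 dB; 39.3% of incident power reflected

Γ = (218 − 50)/(218 + 50) = 0.627
RL = −20·log₁₀(0.627) = 4.06 dB
P_refl/P_inc = |Γ|² = 0.393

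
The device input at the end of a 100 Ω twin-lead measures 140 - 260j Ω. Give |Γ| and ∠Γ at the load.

Γ ≈ 0.743 ∠ -34°

Γ = (Z_L − Z_0)/(Z_L + Z_0) = (40 − j260)/(240 − j260)
|Γ| = 263/354 = 0.743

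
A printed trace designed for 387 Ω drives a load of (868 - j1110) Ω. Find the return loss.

RL ≈ 2.83 dB

Γ = (481 − j1110)/(1255 − j1110), |Γ| = 0.722
RL = −20·log₁₀|Γ| = −20·log₁₀(0.722)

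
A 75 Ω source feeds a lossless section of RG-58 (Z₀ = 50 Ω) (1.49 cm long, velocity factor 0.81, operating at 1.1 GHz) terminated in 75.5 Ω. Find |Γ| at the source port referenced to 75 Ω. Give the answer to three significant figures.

λ = v/f = 0.81·c / 1.1 GHz = 0.221 m
βl = 2π·l/λ = 2π × 0.0674 = 24.3°
tan(βl) = 0.451
Z_in = Z_0·(Z_L + jZ_0·tanβl)/(Z_0 + jZ_L·tanβl) = 62.1 − j19.7 Ω
Γ_s = (Z_in − Z_s)/(Z_in + Z_s) = (-12.9 − j19.7)/(137 − j19.7), |Γ_s| = 0.17

|Γ| ≈ 0.17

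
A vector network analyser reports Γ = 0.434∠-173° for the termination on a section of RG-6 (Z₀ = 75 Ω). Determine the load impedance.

Z_L = Z_0·(1 + Γ)/(1 − Γ) = 75·(0.569 − j0.0529)/(1.43 + j0.0529)

Z_L ≈ 29.7 − j3.87 Ω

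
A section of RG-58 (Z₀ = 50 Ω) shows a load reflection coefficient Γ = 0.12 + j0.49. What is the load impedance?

Z_L ≈ 36.7 + j48.3 Ω

Z_L = Z_0·(1 + Γ)/(1 − Γ) = 50·(1.12 + j0.49)/(0.88 − j0.49)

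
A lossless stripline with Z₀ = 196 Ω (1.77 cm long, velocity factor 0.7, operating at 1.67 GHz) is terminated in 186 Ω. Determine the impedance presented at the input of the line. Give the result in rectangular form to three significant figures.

Z_in ≈ 198 + j10.2 Ω

λ = v/f = 0.7·c / 1.67 GHz = 0.126 m
βl = 2π·l/λ = 2π × 0.141 = 50.7°
tan(βl) = tan(50.7°) = 1.22
Z_in = Z_0·(Z_L + jZ_0·tanβl)/(Z_0 + jZ_L·tanβl)
     = 196·(186 + j239)/(196 + j227)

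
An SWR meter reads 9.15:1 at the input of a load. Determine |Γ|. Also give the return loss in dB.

|Γ| ≈ 0.803; return loss ≈ 1.91 dB

|Γ| = (S − 1)/(S + 1) = (9.15 − 1)/(9.15 + 1) = 8.15/10.2
RL = −20·log₁₀|Γ| = −20·log₁₀(0.803)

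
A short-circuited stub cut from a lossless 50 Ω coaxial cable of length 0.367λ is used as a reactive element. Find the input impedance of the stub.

Z_in ≈ −j55.3 Ω

βl = 2π × 0.367 = 132°
tan(βl) = -1.11
For a short-circuited stub, Z_in = jZ_0·tan(βl)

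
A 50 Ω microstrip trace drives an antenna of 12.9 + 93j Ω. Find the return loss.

Γ = (-37.1 + j93)/(62.9 + j93), |Γ| = 0.892
RL = −20·log₁₀|Γ| = −20·log₁₀(0.892)

RL ≈ 0.995 dB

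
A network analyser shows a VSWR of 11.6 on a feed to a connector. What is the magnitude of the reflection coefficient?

|Γ| ≈ 0.841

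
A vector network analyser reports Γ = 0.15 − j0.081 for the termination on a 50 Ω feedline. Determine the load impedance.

Z_L ≈ 66.6 − j11.1 Ω

Z_L = Z_0·(1 + Γ)/(1 − Γ) = 50·(1.15 − j0.081)/(0.85 + j0.081)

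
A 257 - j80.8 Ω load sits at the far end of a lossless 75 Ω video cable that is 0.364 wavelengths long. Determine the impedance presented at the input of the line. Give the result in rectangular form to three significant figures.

Z_in ≈ 38.3 + j67.6 Ω

βl = 2π × 0.364 = 131°
tan(βl) = tan(131°) = -1.15
Z_in = Z_0·(Z_L + jZ_0·tanβl)/(Z_0 + jZ_L·tanβl)
     = 75·(257 − j167)/(-17.8 − j295)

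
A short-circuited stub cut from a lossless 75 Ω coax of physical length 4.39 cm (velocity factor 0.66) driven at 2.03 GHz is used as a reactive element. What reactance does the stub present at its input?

λ = v/f = 0.66·c / 2.03 GHz = 0.0975 m
βl = 2π·l/λ = 2π × 0.45 = 162°
tan(βl) = -0.324
For a short-circuited stub, Z_in = jZ_0·tan(βl)

X_in ≈ -24.3 Ω (capacitive)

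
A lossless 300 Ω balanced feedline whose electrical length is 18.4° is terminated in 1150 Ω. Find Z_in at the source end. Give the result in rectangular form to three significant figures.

Z_in ≈ 486 − j520 Ω

tan(βl) = tan(18.4°) = 0.333
Z_in = Z_0·(Z_L + jZ_0·tanβl)/(Z_0 + jZ_L·tanβl)
     = 300·(1150 + j99.8)/(300 + j383)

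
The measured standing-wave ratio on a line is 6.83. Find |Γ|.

|Γ| = (S − 1)/(S + 1) = (6.83 − 1)/(6.83 + 1) = 5.83/7.83

|Γ| ≈ 0.745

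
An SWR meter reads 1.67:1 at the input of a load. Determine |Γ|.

|Γ| = (S − 1)/(S + 1) = (1.67 − 1)/(1.67 + 1) = 0.67/2.67

|Γ| ≈ 0.251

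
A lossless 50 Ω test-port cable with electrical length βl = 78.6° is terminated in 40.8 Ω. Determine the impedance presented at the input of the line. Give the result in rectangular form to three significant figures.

tan(βl) = tan(78.6°) = 4.96
Z_in = Z_0·(Z_L + jZ_0·tanβl)/(Z_0 + jZ_L·tanβl)
     = 50·(40.8 + j248)/(50 + j202)

Z_in ≈ 60.1 + j4.77 Ω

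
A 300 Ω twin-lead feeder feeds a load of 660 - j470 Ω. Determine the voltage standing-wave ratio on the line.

Γ = (Z_L − Z_0)/(Z_L + Z_0) = (360 − j470)/(960 − j470)
|Γ| = 592/1070 = 0.554
VSWR = (1 + |Γ|)/(1 − |Γ|) = 1.55/0.446

VSWR ≈ 3.48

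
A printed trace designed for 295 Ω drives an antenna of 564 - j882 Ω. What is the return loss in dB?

Γ = (269 − j882)/(859 − j882), |Γ| = 0.749
RL = −20·log₁₀|Γ| = −20·log₁₀(0.749)

RL ≈ 2.51 dB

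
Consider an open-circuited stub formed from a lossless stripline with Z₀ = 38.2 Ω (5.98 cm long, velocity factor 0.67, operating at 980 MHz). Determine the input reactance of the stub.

X_in ≈ 10.2 Ω (inductive)

λ = v/f = 0.67·c / 980 MHz = 0.205 m
βl = 2π·l/λ = 2π × 0.292 = 105°
tan(βl) = -3.74
For an open-circuited stub, Z_in = −jZ_0·cot(βl) = −jZ_0/tan(βl)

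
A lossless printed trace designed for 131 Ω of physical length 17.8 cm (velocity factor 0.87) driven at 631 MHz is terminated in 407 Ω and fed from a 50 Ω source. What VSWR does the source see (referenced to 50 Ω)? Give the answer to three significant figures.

VSWR ≈ 7

λ = v/f = 0.87·c / 631 MHz = 0.414 m
βl = 2π·l/λ = 2π × 0.43 = 155°
tan(βl) = -0.468
Z_in = Z_0·(Z_L + jZ_0·tanβl)/(Z_0 + jZ_L·tanβl) = 159 + j170 Ω
Γ_s = (Z_in − Z_s)/(Z_in + Z_s) = (109 + j170)/(209 + j170), |Γ_s| = 0.75
VSWR = (1 + |Γ_s|)/(1 − |Γ_s|)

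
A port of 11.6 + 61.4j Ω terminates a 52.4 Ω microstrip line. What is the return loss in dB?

Γ = (-40.8 + j61.4)/(64 + j61.4), |Γ| = 0.831
RL = −20·log₁₀|Γ| = −20·log₁₀(0.831)

RL ≈ 1.61 dB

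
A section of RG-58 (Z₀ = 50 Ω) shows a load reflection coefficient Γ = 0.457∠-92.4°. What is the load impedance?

Z_L = Z_0·(1 + Γ)/(1 − Γ) = 50·(0.981 − j0.457)/(1.02 + j0.457)

Z_L ≈ 31.7 − j36.6 Ω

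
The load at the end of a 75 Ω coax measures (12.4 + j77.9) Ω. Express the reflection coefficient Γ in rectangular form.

Γ = (Z_L − Z_0)/(Z_L + Z_0) = (-62.6 + j77.9)/(87.4 + j77.9)

Γ ≈ 0.0436 + j0.852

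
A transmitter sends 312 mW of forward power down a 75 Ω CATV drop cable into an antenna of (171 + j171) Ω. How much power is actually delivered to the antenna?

|Γ| = |(96 + j171)/(246 + j171)| = 0.655
|Γ|² = 0.428
P_refl = |Γ|²·P_inc = 134 mW, P_del = (1 − |Γ|²)·P_inc = 178 mW

P_delivered ≈ 178 mW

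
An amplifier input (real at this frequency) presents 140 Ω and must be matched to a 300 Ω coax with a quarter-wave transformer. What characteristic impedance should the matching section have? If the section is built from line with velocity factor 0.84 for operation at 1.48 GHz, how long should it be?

Z_qwt = √(Z_0·R_L) = √(300 × 140) = √42000
λ = 0.84·c/f = 0.17 m, so l = λ/4 = 0.0426 m

Z_qwt ≈ 205 Ω; length ≈ 4.26 cm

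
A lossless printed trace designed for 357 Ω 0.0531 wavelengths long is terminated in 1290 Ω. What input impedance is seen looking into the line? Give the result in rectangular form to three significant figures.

Z_in ≈ 563 − j581 Ω

βl = 2π × 0.0531 = 19.1°
tan(βl) = tan(19.1°) = 0.347
Z_in = Z_0·(Z_L + jZ_0·tanβl)/(Z_0 + jZ_L·tanβl)
     = 357·(1290 + j124)/(357 + j447)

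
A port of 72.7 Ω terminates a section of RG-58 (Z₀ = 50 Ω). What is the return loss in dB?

Γ = (72.7 − 50)/(72.7 + 50) = 0.185
RL = −20·log₁₀|Γ| = −20·log₁₀(0.185)

RL ≈ 14.7 dB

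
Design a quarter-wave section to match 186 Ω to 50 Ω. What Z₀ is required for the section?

Z_qwt ≈ 96.4 Ω

Z_qwt = √(Z_0·R_L) = √(50 × 186) = √9300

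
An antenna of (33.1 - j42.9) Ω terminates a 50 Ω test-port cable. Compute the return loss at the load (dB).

RL ≈ 6.14 dB

Γ = (-16.9 − j42.9)/(83.1 − j42.9), |Γ| = 0.493
RL = −20·log₁₀|Γ| = −20·log₁₀(0.493)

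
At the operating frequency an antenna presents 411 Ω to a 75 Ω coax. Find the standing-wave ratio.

Γ = (411 − 75)/(411 + 75) = 0.691
VSWR = (1 + 0.691)/(1 − 0.691)

VSWR ≈ 5.48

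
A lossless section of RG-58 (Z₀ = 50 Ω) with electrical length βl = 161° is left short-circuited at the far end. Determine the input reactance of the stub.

tan(βl) = -0.344
For a short-circuited stub, Z_in = jZ_0·tan(βl)

X_in ≈ -17.2 Ω (capacitive)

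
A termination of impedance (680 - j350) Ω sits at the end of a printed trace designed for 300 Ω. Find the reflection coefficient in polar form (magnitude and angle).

Γ = (Z_L − Z_0)/(Z_L + Z_0) = (380 − j350)/(980 − j350)
|Γ| = 517/1040 = 0.496

Γ ≈ 0.496 ∠ -23°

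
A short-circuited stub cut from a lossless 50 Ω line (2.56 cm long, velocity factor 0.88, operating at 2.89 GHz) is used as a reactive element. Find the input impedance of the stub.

Z_in ≈ −j260 Ω

λ = v/f = 0.88·c / 2.89 GHz = 0.0913 m
βl = 2π·l/λ = 2π × 0.28 = 101°
tan(βl) = -5.2
For a short-circuited stub, Z_in = jZ_0·tan(βl)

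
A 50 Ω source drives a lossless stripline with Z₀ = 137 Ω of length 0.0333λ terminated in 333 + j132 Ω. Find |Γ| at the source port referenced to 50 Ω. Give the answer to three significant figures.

βl = 2π × 0.0333 = 12°
tan(βl) = 0.212
Z_in = Z_0·(Z_L + jZ_0·tanβl)/(Z_0 + jZ_L·tanβl) = 387 − j48.6 Ω
Γ_s = (Z_in − Z_s)/(Z_in + Z_s) = (337 − j48.6)/(437 − j48.6), |Γ_s| = 0.774

|Γ| ≈ 0.774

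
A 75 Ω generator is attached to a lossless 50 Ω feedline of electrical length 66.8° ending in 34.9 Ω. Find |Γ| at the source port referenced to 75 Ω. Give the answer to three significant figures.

|Γ| ≈ 0.154

tan(βl) = 2.33
Z_in = Z_0·(Z_L + jZ_0·tanβl)/(Z_0 + jZ_L·tanβl) = 61.6 + j16.4 Ω
Γ_s = (Z_in − Z_s)/(Z_in + Z_s) = (-13.4 + j16.4)/(137 + j16.4), |Γ_s| = 0.154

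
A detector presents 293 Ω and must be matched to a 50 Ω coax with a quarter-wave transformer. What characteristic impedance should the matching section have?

Z_qwt = √(Z_0·R_L) = √(50 × 293) = √14650

Z_qwt ≈ 121 Ω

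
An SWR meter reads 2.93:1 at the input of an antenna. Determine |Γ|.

|Γ| ≈ 0.491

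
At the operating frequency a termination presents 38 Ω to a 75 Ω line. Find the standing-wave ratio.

For a purely resistive load, VSWR = R_L/Z_0 or Z_0/R_L (whichever > 1) = 75/38

VSWR ≈ 1.97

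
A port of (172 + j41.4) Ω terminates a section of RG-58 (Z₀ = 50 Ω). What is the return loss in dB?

RL ≈ 4.87 dB

Γ = (122 + j41.4)/(222 + j41.4), |Γ| = 0.57
RL = −20·log₁₀|Γ| = −20·log₁₀(0.57)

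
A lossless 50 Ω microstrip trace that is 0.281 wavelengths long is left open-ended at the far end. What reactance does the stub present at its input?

βl = 2π × 0.281 = 101°
tan(βl) = -5.07
For an open-ended stub, Z_in = −jZ_0·cot(βl) = −jZ_0/tan(βl)

X_in ≈ 9.86 Ω (inductive)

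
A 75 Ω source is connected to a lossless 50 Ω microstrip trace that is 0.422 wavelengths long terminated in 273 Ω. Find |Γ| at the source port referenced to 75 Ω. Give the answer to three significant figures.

|Γ| ≈ 0.648

βl = 2π × 0.422 = 152°
tan(βl) = -0.534
Z_in = Z_0·(Z_L + jZ_0·tanβl)/(Z_0 + jZ_L·tanβl) = 37 + j81 Ω
Γ_s = (Z_in − Z_s)/(Z_in + Z_s) = (-38 + j81)/(112 + j81), |Γ_s| = 0.648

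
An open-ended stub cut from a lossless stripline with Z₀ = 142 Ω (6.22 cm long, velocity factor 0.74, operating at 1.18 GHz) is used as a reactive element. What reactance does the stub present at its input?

λ = v/f = 0.74·c / 1.18 GHz = 0.188 m
βl = 2π·l/λ = 2π × 0.331 = 119°
tan(βl) = -1.8
For an open-ended stub, Z_in = −jZ_0·cot(βl) = −jZ_0/tan(βl)

X_in ≈ 78.8 Ω (inductive)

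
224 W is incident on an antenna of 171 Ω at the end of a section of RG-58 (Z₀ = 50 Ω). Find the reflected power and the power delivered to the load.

Γ = (171 − 50)/(171 + 50) = 0.548
|Γ|² = 0.3
P_refl = |Γ|²·P_inc = 67.1 W, P_del = (1 − |Γ|²)·P_inc = 157 W

P_reflected ≈ 67.1 W; P_delivered ≈ 157 W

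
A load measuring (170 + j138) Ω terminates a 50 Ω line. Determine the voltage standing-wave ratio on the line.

Γ = (Z_L − Z_0)/(Z_L + Z_0) = (120 + j138)/(220 + j138)
|Γ| = 183/260 = 0.704
VSWR = (1 + |Γ|)/(1 − |Γ|) = 1.7/0.296

VSWR ≈ 5.76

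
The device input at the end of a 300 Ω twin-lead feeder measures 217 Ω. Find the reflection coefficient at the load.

Γ = (Z_L − Z_0)/(Z_L + Z_0) = (217 − 300)/(217 + 300) = -83/517

Γ = -0.161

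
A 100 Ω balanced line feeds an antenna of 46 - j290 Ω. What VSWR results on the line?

VSWR ≈ 20.9

Γ = (Z_L − Z_0)/(Z_L + Z_0) = (-54 − j290)/(146 − j290)
|Γ| = 295/325 = 0.909
VSWR = (1 + |Γ|)/(1 − |Γ|) = 1.91/0.0915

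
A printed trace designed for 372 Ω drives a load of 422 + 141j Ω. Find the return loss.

RL ≈ 14.6 dB

Γ = (50 + j141)/(794 + j141), |Γ| = 0.186
RL = −20·log₁₀|Γ| = −20·log₁₀(0.186)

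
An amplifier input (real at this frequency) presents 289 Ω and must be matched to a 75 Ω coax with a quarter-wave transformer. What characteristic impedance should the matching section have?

Z_qwt ≈ 147 Ω

Z_qwt = √(Z_0·R_L) = √(75 × 289) = √21680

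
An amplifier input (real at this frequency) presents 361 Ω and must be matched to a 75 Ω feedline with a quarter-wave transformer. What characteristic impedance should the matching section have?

Z_qwt = √(Z_0·R_L) = √(75 × 361) = √27080

Z_qwt ≈ 165 Ω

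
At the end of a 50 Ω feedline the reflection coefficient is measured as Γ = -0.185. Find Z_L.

Z_L ≈ 34.4 Ω

Z_L = Z_0·(1 + Γ)/(1 − Γ) = 50·(0.815)/(1.19)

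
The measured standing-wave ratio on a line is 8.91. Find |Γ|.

|Γ| ≈ 0.798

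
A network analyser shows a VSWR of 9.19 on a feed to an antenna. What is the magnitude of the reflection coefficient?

|Γ| ≈ 0.804

|Γ| = (S − 1)/(S + 1) = (9.19 − 1)/(9.19 + 1) = 8.19/10.2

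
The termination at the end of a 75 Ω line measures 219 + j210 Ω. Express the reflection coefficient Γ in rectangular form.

Γ = (Z_L − Z_0)/(Z_L + Z_0) = (144 + j210)/(294 + j210)

Γ ≈ 0.662 + j0.241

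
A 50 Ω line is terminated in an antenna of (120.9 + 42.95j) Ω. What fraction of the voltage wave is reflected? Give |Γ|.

|Γ| ≈ 0.47

Γ = (Z_L − Z_0)/(Z_L + Z_0) = (70.9 + j42.95)/(170.9 + j42.95)
|Γ| = 82.9/176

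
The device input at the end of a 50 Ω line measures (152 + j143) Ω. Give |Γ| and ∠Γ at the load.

Γ = (Z_L − Z_0)/(Z_L + Z_0) = (102 + j143)/(202 + j143)
|Γ| = 176/247 = 0.71

Γ ≈ 0.71 ∠ 19.2°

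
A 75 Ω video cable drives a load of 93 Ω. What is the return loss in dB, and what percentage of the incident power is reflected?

RL ≈ 19.4 dB; 1.15% of incident power reflected

Γ = (93 − 75)/(93 + 75) = 0.107
RL = −20·log₁₀(0.107) = 19.4 dB
P_refl/P_inc = |Γ|² = 0.0115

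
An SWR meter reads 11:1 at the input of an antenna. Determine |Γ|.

|Γ| ≈ 0.833

|Γ| = (S − 1)/(S + 1) = (11 − 1)/(11 + 1) = 10/12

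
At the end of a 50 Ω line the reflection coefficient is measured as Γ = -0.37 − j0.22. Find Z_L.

Z_L = Z_0·(1 + Γ)/(1 − Γ) = 50·(0.63 − j0.22)/(1.37 + j0.22)

Z_L ≈ 21.2 − j11.4 Ω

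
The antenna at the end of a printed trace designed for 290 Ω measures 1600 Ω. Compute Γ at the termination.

Γ = 0.693

Γ = (Z_L − Z_0)/(Z_L + Z_0) = (1600 − 290)/(1600 + 290) = 1310/1890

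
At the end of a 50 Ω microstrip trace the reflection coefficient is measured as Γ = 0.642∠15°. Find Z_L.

Z_L ≈ 171 + j96.7 Ω

Z_L = Z_0·(1 + Γ)/(1 − Γ) = 50·(1.62 + j0.166)/(0.38 − j0.166)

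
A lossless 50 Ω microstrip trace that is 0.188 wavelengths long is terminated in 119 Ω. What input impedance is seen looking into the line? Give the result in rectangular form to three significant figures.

βl = 2π × 0.188 = 67.7°
tan(βl) = tan(67.7°) = 2.44
Z_in = Z_0·(Z_L + jZ_0·tanβl)/(Z_0 + jZ_L·tanβl)
     = 50·(119 + j122)/(50 + j290)

Z_in ≈ 23.8 − j16.4 Ω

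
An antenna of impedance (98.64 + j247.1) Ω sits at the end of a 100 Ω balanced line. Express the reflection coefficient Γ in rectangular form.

Γ ≈ 0.605 + j0.492

Γ = (Z_L − Z_0)/(Z_L + Z_0) = (-1.36 + j247.1)/(198.6 + j247.1)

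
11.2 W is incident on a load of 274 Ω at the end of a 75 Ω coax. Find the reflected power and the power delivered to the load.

P_reflected ≈ 3.64 W; P_delivered ≈ 7.56 W

Γ = (274 − 75)/(274 + 75) = 0.57
|Γ|² = 0.325
P_refl = |Γ|²·P_inc = 3.64 W, P_del = (1 − |Γ|²)·P_inc = 7.56 W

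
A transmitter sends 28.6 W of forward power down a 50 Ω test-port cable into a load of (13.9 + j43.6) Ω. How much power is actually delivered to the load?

|Γ| = |(-36.1 + j43.6)/(63.9 + j43.6)| = 0.732
|Γ|² = 0.535
P_refl = |Γ|²·P_inc = 15.3 W, P_del = (1 − |Γ|²)·P_inc = 13.3 W

P_delivered ≈ 13.3 W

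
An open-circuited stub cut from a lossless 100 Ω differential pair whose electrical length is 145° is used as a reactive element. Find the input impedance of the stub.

tan(βl) = -0.7
For an open-circuited stub, Z_in = −jZ_0·cot(βl) = −jZ_0/tan(βl)

Z_in ≈ +j143 Ω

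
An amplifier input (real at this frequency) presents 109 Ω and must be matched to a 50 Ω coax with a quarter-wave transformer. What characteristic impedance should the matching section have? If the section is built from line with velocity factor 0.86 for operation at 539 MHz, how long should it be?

Z_qwt ≈ 73.8 Ω; length ≈ 12 cm

Z_qwt = √(Z_0·R_L) = √(50 × 109) = √5450
λ = 0.86·c/f = 0.479 m, so l = λ/4 = 0.12 m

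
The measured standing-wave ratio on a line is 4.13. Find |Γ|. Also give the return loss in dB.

|Γ| = (S − 1)/(S + 1) = (4.13 − 1)/(4.13 + 1) = 3.13/5.13
RL = −20·log₁₀|Γ| = −20·log₁₀(0.61)

|Γ| ≈ 0.61; return loss ≈ 4.29 dB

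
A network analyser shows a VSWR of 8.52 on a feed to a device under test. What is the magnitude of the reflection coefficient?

|Γ| ≈ 0.79

|Γ| = (S − 1)/(S + 1) = (8.52 − 1)/(8.52 + 1) = 7.52/9.52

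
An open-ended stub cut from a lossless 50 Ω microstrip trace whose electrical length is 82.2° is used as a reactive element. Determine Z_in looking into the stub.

tan(βl) = 7.3
For an open-ended stub, Z_in = −jZ_0·cot(βl) = −jZ_0/tan(βl)

Z_in ≈ −j6.85 Ω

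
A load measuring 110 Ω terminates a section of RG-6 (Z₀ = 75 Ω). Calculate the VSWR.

Γ = (110 − 75)/(110 + 75) = 0.189
VSWR = (1 + 0.189)/(1 − 0.189)

VSWR ≈ 1.47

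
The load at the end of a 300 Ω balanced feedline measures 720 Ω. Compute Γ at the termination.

Γ = (Z_L − Z_0)/(Z_L + Z_0) = (720 − 300)/(720 + 300) = 420/1020

Γ = 0.412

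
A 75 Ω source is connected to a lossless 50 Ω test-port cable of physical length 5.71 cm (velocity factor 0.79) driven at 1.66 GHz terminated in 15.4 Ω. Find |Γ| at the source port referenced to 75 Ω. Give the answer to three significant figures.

λ = v/f = 0.79·c / 1.66 GHz = 0.143 m
βl = 2π·l/λ = 2π × 0.4 = 144°
tan(βl) = -0.727
Z_in = Z_0·(Z_L + jZ_0·tanβl)/(Z_0 + jZ_L·tanβl) = 22.4 − j31.3 Ω
Γ_s = (Z_in − Z_s)/(Z_in + Z_s) = (-52.6 − j31.3)/(97.4 − j31.3), |Γ_s| = 0.598

|Γ| ≈ 0.598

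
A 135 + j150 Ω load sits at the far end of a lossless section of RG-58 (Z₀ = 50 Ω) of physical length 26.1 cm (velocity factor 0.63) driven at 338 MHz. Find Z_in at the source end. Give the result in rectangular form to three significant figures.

λ = v/f = 0.63·c / 338 MHz = 0.559 m
βl = 2π·l/λ = 2π × 0.467 = 168°
tan(βl) = tan(168°) = -0.212
Z_in = Z_0·(Z_L + jZ_0·tanβl)/(Z_0 + jZ_L·tanβl)
     = 50·(135 + j139)/(81.8 − j28.6)

Z_in ≈ 47 + j102 Ω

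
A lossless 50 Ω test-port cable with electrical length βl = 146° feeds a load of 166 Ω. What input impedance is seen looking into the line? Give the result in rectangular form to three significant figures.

Z_in ≈ 40.2 + j56.2 Ω

tan(βl) = tan(146°) = -0.675
Z_in = Z_0·(Z_L + jZ_0·tanβl)/(Z_0 + jZ_L·tanβl)
     = 50·(166 − j33.7)/(50 − j112)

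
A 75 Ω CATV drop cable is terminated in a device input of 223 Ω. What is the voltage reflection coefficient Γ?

Γ = (Z_L − Z_0)/(Z_L + Z_0) = (223 − 75)/(223 + 75) = 148/298

Γ = 0.497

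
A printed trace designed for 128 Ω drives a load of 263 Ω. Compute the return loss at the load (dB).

RL ≈ 9.24 dB

Γ = (263 − 128)/(263 + 128) = 0.345
RL = −20·log₁₀|Γ| = −20·log₁₀(0.345)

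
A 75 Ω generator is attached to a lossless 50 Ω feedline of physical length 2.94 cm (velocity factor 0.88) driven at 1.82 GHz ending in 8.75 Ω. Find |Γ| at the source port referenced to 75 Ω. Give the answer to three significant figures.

λ = v/f = 0.88·c / 1.82 GHz = 0.145 m
βl = 2π·l/λ = 2π × 0.203 = 73°
tan(βl) = 3.26
Z_in = Z_0·(Z_L + jZ_0·tanβl)/(Z_0 + jZ_L·tanβl) = 76.9 + j119 Ω
Γ_s = (Z_in − Z_s)/(Z_in + Z_s) = (1.88 + j119)/(152 + j119), |Γ_s| = 0.618

|Γ| ≈ 0.618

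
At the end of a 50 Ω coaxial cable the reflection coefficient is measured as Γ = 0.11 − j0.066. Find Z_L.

Z_L ≈ 61.7 − j8.29 Ω

Z_L = Z_0·(1 + Γ)/(1 − Γ) = 50·(1.11 − j0.066)/(0.89 + j0.066)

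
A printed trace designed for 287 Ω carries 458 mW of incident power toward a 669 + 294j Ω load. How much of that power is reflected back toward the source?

P_reflected ≈ 106 mW

|Γ| = |(382 + j294)/(956 + j294)| = 0.482
|Γ|² = 0.232
P_refl = |Γ|²·P_inc = 106 mW, P_del = (1 − |Γ|²)·P_inc = 352 mW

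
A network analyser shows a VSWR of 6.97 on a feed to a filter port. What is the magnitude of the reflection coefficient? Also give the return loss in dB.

|Γ| ≈ 0.749; return loss ≈ 2.51 dB

|Γ| = (S − 1)/(S + 1) = (6.97 − 1)/(6.97 + 1) = 5.97/7.97
RL = −20·log₁₀|Γ| = −20·log₁₀(0.749)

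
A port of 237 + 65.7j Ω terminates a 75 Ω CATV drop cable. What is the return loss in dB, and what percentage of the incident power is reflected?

Γ = (162 + j65.7)/(312 + j65.7), |Γ| = 0.548
RL = −20·log₁₀(0.548) = 5.22 dB
P_refl/P_inc = |Γ|² = 0.301

RL ≈ 5.22 dB; 30.1% of incident power reflected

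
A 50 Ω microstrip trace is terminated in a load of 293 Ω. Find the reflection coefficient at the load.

Γ = (Z_L − Z_0)/(Z_L + Z_0) = (293 − 50)/(293 + 50) = 243/343

Γ = 0.708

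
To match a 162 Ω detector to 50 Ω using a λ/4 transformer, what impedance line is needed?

Z_qwt ≈ 90 Ω

Z_qwt = √(Z_0·R_L) = √(50 × 162) = √8100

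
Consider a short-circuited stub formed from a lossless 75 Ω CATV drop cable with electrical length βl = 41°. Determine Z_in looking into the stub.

tan(βl) = 0.869
For a short-circuited stub, Z_in = jZ_0·tan(βl)

Z_in ≈ +j65.2 Ω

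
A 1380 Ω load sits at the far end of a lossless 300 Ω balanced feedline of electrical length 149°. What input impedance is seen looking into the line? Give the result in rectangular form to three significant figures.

tan(βl) = tan(149°) = -0.601
Z_in = Z_0·(Z_L + jZ_0·tanβl)/(Z_0 + jZ_L·tanβl)
     = 300·(1380 − j180)/(300 − j829)

Z_in ≈ 217 + j421 Ω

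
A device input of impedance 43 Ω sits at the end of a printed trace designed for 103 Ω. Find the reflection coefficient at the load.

Γ = -0.411

Γ = (Z_L − Z_0)/(Z_L + Z_0) = (43 − 103)/(43 + 103) = -60/146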